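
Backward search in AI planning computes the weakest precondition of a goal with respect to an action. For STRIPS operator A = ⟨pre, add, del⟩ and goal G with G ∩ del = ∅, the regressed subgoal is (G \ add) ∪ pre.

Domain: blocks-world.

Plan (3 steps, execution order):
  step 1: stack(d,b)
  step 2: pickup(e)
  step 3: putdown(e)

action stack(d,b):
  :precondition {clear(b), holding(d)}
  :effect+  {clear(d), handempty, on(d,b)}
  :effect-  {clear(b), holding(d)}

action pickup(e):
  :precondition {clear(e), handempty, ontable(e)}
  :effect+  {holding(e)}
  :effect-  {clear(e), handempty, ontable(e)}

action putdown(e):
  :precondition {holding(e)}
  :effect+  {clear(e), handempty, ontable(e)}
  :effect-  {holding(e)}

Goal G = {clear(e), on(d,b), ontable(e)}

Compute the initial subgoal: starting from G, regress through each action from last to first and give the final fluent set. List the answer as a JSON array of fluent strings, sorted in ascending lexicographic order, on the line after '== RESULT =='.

Work backward from the goal:
  through step 3 (putdown(e)): drop {clear(e), ontable(e)}, keep {on(d,b)}, require {holding(e)}
    → {holding(e), on(d,b)}
  through step 2 (pickup(e)): drop {holding(e)}, keep {on(d,b)}, require {clear(e), handempty, ontable(e)}
    → {clear(e), handempty, on(d,b), ontable(e)}
  through step 1 (stack(d,b)): drop {handempty, on(d,b)}, keep {clear(e), ontable(e)}, require {clear(b), holding(d)}
    → {clear(b), clear(e), holding(d), ontable(e)}

== RESULT ==
["clear(b)", "clear(e)", "holding(d)", "ontable(e)"]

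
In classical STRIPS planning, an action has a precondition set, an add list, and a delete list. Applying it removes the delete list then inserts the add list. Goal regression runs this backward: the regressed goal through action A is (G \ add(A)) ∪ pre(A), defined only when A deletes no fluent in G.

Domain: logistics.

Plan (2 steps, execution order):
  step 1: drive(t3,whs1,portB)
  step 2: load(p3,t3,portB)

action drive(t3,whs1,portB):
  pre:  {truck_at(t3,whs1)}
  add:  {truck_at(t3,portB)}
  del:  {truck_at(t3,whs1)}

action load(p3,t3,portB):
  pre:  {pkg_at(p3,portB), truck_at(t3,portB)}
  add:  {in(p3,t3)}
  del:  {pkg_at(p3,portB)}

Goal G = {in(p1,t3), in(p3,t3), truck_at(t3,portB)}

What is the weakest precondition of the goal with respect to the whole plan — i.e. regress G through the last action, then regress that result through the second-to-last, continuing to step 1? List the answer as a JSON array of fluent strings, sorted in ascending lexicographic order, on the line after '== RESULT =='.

Regress step by step:
  through step 2 (load(p3,t3,portB)): drop {in(p3,t3)}, keep {in(p1,t3), truck_at(t3,portB)}, require {pkg_at(p3,portB), truck_at(t3,portB)}
    → {in(p1,t3), pkg_at(p3,portB), truck_at(t3,portB)}
  through step 1 (drive(t3,whs1,portB)): drop {truck_at(t3,portB)}, keep {in(p1,t3), pkg_at(p3,portB)}, require {truck_at(t3,whs1)}
    → {in(p1,t3), pkg_at(p3,portB), truck_at(t3,whs1)}

== RESULT ==
["in(p1,t3)", "pkg_at(p3,portB)", "truck_at(t3,whs1)"]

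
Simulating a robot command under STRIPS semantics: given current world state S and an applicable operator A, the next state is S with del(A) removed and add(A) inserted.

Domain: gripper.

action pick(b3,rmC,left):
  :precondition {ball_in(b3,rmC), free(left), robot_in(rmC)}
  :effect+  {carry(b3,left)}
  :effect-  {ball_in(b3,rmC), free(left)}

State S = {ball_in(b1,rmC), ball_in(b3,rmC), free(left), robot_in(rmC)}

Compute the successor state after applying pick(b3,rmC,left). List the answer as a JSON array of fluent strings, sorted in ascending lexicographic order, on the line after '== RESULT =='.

Compute (S \ del) ∪ add:
  pre ⊆ S: {ball_in(b3,rmC), free(left), robot_in(rmC)} ⊆ S  — applicable
  S \ del = {ball_in(b1,rmC), robot_in(rmC)}
  ∪ add   = {ball_in(b1,rmC), carry(b3,left), robot_in(rmC)}

== RESULT ==
["ball_in(b1,rmC)", "carry(b3,left)", "robot_in(rmC)"]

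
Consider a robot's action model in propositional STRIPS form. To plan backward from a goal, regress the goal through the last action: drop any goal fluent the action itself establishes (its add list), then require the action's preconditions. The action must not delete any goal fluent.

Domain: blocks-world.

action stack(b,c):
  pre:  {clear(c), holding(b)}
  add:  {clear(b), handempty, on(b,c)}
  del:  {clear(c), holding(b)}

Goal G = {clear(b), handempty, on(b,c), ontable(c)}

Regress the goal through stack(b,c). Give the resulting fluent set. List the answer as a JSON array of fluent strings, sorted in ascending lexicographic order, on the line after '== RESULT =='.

Compute (G \ add) ∪ pre:
  G ∩ del = {}  (empty — regression defined)
  G \ add = {clear(b), handempty, on(b,c), ontable(c)} \ {clear(b), handempty, on(b,c)} = {ontable(c)}
  ∪ pre   = {ontable(c)} ∪ {clear(c), holding(b)}
          = {clear(c), holding(b), ontable(c)}

== RESULT ==
["clear(c)", "holding(b)", "ontable(c)"]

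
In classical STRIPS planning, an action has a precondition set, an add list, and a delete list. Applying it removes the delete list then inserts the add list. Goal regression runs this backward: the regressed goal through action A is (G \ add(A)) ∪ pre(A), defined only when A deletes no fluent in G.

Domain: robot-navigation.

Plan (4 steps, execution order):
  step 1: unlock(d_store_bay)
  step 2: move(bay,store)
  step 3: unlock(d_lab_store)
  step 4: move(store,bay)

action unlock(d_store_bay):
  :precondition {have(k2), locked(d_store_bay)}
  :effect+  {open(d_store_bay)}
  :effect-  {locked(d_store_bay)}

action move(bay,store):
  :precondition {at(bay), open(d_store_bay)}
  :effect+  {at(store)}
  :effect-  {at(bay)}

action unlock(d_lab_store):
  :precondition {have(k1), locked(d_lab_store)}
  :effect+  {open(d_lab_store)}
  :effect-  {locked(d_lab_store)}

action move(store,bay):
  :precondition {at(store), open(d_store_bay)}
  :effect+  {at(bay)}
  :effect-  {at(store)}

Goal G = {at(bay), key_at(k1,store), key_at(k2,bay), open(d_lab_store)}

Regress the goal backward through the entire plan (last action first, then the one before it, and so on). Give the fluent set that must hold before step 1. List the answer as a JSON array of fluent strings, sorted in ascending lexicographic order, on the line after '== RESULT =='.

Regress step by step:
  through step 4 (move(store,bay)): drop {at(bay)}, keep {key_at(k1,store), key_at(k2,bay), open(d_lab_store)}, require {at(store), open(d_store_bay)}
    → {at(store), key_at(k1,store), key_at(k2,bay), open(d_lab_store), open(d_store_bay)}
  through step 3 (unlock(d_lab_store)): drop {open(d_lab_store)}, keep {at(store), key_at(k1,store), key_at(k2,bay), open(d_store_bay)}, require {have(k1), locked(d_lab_store)}
    → {at(store), have(k1), key_at(k1,store), key_at(k2,bay), locked(d_lab_store), open(d_store_bay)}
  through step 2 (move(bay,store)): drop {at(store)}, keep {have(k1), key_at(k1,store), key_at(k2,bay), locked(d_lab_store), open(d_store_bay)}, require {at(bay), open(d_store_bay)}
    → {at(bay), have(k1), key_at(k1,store), key_at(k2,bay), locked(d_lab_store), open(d_store_bay)}
  through step 1 (unlock(d_store_bay)): drop {open(d_store_bay)}, keep {at(bay), have(k1), key_at(k1,store), key_at(k2,bay), locked(d_lab_store)}, require {have(k2), locked(d_store_bay)}
    → {at(bay), have(k1), have(k2), key_at(k1,store), key_at(k2,bay), locked(d_lab_store), locked(d_store_bay)}

== RESULT ==
["at(bay)", "have(k1)", "have(k2)", "key_at(k1,store)", "key_at(k2,bay)", "locked(d_lab_store)", "locked(d_store_bay)"]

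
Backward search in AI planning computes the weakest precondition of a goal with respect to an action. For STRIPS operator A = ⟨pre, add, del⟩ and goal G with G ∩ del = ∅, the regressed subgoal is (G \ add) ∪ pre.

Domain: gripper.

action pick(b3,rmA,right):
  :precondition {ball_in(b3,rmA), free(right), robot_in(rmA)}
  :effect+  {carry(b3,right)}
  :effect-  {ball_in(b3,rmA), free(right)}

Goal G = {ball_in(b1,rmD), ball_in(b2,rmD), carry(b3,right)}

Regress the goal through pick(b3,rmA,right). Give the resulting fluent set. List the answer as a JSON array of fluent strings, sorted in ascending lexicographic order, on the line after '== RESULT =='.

Compute (G \ add) ∪ pre:
  G ∩ del = {}  (empty — regression defined)
  G \ add = {ball_in(b1,rmD), ball_in(b2,rmD), carry(b3,right)} \ {carry(b3,right)} = {ball_in(b1,rmD), ball_in(b2,rmD)}
  ∪ pre   = {ball_in(b1,rmD), ball_in(b2,rmD)} ∪ {ball_in(b3,rmA), free(right), robot_in(rmA)}
          = {ball_in(b1,rmD), ball_in(b2,rmD), ball_in(b3,rmA), free(right), robot_in(rmA)}

== RESULT ==
["ball_in(b1,rmD)", "ball_in(b2,rmD)", "ball_in(b3,rmA)", "free(right)", "robot_in(rmA)"]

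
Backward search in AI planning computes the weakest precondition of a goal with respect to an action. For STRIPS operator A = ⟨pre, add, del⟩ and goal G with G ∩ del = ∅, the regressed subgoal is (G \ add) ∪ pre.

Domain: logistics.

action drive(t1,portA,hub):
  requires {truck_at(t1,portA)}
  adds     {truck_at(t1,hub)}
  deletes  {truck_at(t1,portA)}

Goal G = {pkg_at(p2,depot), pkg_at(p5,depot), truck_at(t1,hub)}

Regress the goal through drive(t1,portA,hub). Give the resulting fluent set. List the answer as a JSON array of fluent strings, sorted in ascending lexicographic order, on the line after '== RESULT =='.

Compute (G \ add) ∪ pre:
  G ∩ del = {}  (empty — regression defined)
  G \ add = {pkg_at(p2,depot), pkg_at(p5,depot), truck_at(t1,hub)} \ {truck_at(t1,hub)} = {pkg_at(p2,depot), pkg_at(p5,depot)}
  ∪ pre   = {pkg_at(p2,depot), pkg_at(p5,depot)} ∪ {truck_at(t1,portA)}
          = {pkg_at(p2,depot), pkg_at(p5,depot), truck_at(t1,portA)}

== RESULT ==
["pkg_at(p2,depot)", "pkg_at(p5,depot)", "truck_at(t1,portA)"]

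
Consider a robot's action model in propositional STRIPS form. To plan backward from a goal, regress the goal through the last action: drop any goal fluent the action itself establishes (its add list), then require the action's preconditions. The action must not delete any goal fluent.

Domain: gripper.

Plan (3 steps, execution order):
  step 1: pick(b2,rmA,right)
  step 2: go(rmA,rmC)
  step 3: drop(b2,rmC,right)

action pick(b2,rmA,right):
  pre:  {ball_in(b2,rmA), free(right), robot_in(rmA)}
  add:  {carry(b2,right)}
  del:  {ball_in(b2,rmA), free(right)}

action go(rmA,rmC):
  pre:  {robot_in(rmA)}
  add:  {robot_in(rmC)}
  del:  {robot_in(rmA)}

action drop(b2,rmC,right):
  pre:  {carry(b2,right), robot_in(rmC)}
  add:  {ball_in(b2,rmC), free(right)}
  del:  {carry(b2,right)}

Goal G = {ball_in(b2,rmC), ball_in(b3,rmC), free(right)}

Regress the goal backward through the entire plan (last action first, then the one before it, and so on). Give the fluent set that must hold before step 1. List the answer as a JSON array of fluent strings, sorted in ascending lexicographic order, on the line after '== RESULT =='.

Work backward from the goal:
  through step 3 (drop(b2,rmC,right)): drop {ball_in(b2,rmC), free(right)}, keep {ball_in(b3,rmC)}, require {carry(b2,right), robot_in(rmC)}
    → {ball_in(b3,rmC), carry(b2,right), robot_in(rmC)}
  through step 2 (go(rmA,rmC)): drop {robot_in(rmC)}, keep {ball_in(b3,rmC), carry(b2,right)}, require {robot_in(rmA)}
    → {ball_in(b3,rmC), carry(b2,right), robot_in(rmA)}
  through step 1 (pick(b2,rmA,right)): drop {carry(b2,right)}, keep {ball_in(b3,rmC), robot_in(rmA)}, require {ball_in(b2,rmA), free(right), robot_in(rmA)}
    → {ball_in(b2,rmA), ball_in(b3,rmC), free(right), robot_in(rmA)}

== RESULT ==
["ball_in(b2,rmA)", "ball_in(b3,rmC)", "free(right)", "robot_in(rmA)"]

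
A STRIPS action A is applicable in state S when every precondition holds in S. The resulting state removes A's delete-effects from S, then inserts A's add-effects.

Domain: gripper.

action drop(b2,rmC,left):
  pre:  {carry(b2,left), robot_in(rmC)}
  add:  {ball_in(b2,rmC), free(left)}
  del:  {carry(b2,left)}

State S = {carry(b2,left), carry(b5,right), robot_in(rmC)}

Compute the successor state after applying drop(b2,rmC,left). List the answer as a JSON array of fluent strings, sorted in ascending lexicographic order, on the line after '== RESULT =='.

Progress:
  pre ⊆ S: {carry(b2,left), robot_in(rmC)} ⊆ S  — applicable
  S \ del = {carry(b5,right), robot_in(rmC)}
  ∪ add   = {ball_in(b2,rmC), carry(b5,right), free(left), robot_in(rmC)}

== RESULT ==
["ball_in(b2,rmC)", "carry(b5,right)", "free(left)", "robot_in(rmC)"]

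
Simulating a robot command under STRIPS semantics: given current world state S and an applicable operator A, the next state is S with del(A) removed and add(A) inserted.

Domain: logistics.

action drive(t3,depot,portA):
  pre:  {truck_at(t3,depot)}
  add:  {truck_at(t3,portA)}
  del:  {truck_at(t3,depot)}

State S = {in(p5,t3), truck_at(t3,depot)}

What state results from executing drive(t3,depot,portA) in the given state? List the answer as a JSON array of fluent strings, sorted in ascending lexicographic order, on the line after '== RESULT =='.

Progress:
  pre ⊆ S: {truck_at(t3,depot)} ⊆ S  — applicable
  S \ del = {in(p5,t3)}
  ∪ add   = {in(p5,t3), truck_at(t3,portA)}

== RESULT ==
["in(p5,t3)", "truck_at(t3,portA)"]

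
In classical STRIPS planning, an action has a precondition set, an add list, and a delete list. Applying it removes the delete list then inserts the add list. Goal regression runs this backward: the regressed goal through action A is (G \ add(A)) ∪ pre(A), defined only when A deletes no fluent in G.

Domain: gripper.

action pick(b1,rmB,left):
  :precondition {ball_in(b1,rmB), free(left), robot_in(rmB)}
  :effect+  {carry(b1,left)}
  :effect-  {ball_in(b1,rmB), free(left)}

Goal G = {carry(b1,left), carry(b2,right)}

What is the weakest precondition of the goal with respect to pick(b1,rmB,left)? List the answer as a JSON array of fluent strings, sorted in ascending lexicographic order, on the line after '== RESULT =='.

Regress:
  G ∩ del = {}  (empty — regression defined)
  G \ add = {carry(b1,left), carry(b2,right)} \ {carry(b1,left)} = {carry(b2,right)}
  ∪ pre   = {carry(b2,right)} ∪ {ball_in(b1,rmB), free(left), robot_in(rmB)}
          = {ball_in(b1,rmB), carry(b2,right), free(left), robot_in(rmB)}

== RESULT ==
["ball_in(b1,rmB)", "carry(b2,right)", "free(left)", "robot_in(rmB)"]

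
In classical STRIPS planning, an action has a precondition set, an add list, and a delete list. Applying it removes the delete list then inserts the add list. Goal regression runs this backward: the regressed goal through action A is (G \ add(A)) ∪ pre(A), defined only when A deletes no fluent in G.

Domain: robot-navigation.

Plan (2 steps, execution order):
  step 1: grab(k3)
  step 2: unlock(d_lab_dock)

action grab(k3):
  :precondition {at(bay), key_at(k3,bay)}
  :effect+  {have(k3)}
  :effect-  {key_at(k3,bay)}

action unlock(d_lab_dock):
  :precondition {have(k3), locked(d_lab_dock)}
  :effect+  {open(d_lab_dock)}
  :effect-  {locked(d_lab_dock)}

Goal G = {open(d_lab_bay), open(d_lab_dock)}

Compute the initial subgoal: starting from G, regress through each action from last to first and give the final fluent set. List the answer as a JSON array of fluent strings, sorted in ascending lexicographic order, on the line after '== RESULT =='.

Work backward from the goal:
  through step 2 (unlock(d_lab_dock)): drop {open(d_lab_dock)}, keep {open(d_lab_bay)}, require {have(k3), locked(d_lab_dock)}
    → {have(k3), locked(d_lab_dock), open(d_lab_bay)}
  through step 1 (grab(k3)): drop {have(k3)}, keep {locked(d_lab_dock), open(d_lab_bay)}, require {at(bay), key_at(k3,bay)}
    → {at(bay), key_at(k3,bay), locked(d_lab_dock), open(d_lab_bay)}

== RESULT ==
["at(bay)", "key_at(k3,bay)", "locked(d_lab_dock)", "open(d_lab_bay)"]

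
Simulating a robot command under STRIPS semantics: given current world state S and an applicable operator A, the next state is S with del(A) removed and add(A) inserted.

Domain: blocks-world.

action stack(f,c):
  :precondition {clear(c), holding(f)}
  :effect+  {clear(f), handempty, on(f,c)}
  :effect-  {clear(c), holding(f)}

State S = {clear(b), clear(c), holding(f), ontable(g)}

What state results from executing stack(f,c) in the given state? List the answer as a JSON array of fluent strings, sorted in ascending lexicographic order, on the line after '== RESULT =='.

Compute (S \ del) ∪ add:
  pre ⊆ S: {clear(c), holding(f)} ⊆ S  — applicable
  S \ del = {clear(b), ontable(g)}
  ∪ add   = {clear(b), clear(f), handempty, on(f,c), ontable(g)}

== RESULT ==
["clear(b)", "clear(f)", "handempty", "on(f,c)", "ontable(g)"]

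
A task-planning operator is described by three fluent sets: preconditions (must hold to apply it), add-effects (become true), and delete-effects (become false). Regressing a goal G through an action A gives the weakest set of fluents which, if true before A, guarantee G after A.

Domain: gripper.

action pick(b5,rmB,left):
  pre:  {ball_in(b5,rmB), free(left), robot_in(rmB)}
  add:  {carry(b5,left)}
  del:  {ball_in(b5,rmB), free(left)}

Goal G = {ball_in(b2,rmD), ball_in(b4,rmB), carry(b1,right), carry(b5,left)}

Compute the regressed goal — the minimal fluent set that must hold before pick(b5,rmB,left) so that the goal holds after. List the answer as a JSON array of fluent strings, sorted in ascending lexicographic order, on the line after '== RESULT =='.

Regress:
  G ∩ del = {}  (empty — regression defined)
  G \ add = {ball_in(b2,rmD), ball_in(b4,rmB), carry(b1,right), carry(b5,left)} \ {carry(b5,left)} = {ball_in(b2,rmD), ball_in(b4,rmB), carry(b1,right)}
  ∪ pre   = {ball_in(b2,rmD), ball_in(b4,rmB), carry(b1,right)} ∪ {ball_in(b5,rmB), free(left), robot_in(rmB)}
          = {ball_in(b2,rmD), ball_in(b4,rmB), ball_in(b5,rmB), carry(b1,right), free(left), robot_in(rmB)}

== RESULT ==
["ball_in(b2,rmD)", "ball_in(b4,rmB)", "ball_in(b5,rmB)", "carry(b1,right)", "free(left)", "robot_in(rmB)"]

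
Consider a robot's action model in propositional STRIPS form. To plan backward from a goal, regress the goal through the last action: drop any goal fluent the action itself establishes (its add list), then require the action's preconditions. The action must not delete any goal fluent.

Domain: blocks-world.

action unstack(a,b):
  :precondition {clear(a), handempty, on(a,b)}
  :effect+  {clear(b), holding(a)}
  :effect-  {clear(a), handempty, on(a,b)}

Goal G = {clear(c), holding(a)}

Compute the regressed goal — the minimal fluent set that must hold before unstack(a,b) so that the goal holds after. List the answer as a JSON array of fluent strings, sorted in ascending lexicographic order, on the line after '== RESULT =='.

Compute (G \ add) ∪ pre:
  G ∩ del = {}  (empty — regression defined)
  G \ add = {clear(c), holding(a)} \ {clear(b), holding(a)} = {clear(c)}
  ∪ pre   = {clear(c)} ∪ {clear(a), handempty, on(a,b)}
          = {clear(a), clear(c), handempty, on(a,b)}

== RESULT ==
["clear(a)", "clear(c)", "handempty", "on(a,b)"]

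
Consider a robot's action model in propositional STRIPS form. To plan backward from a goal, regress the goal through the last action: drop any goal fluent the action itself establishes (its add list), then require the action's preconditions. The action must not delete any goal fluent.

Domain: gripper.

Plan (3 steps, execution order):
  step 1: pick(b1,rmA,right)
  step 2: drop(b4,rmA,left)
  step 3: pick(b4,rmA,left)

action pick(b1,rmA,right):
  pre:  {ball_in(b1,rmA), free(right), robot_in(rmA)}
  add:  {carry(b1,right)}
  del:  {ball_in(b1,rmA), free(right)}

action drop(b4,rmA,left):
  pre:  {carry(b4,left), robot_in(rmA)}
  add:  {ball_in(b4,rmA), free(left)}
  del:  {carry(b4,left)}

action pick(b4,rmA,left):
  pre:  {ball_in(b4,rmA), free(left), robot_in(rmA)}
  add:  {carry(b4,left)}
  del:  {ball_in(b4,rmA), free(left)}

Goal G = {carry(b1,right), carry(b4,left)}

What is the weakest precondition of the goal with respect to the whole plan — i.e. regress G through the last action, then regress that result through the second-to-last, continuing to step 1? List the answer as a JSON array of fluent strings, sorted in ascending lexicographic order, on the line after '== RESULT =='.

Regress step by step:
  through step 3 (pick(b4,rmA,left)): drop {carry(b4,left)}, keep {carry(b1,right)}, require {ball_in(b4,rmA), free(left), robot_in(rmA)}
    → {ball_in(b4,rmA), carry(b1,right), free(left), robot_in(rmA)}
  through step 2 (drop(b4,rmA,left)): drop {ball_in(b4,rmA), free(left)}, keep {carry(b1,right), robot_in(rmA)}, require {carry(b4,left), robot_in(rmA)}
    → {carry(b1,right), carry(b4,left), robot_in(rmA)}
  through step 1 (pick(b1,rmA,right)): drop {carry(b1,right)}, keep {carry(b4,left), robot_in(rmA)}, require {ball_in(b1,rmA), free(right), robot_in(rmA)}
    → {ball_in(b1,rmA), carry(b4,left), free(right), robot_in(rmA)}

== RESULT ==
["ball_in(b1,rmA)", "carry(b4,left)", "free(right)", "robot_in(rmA)"]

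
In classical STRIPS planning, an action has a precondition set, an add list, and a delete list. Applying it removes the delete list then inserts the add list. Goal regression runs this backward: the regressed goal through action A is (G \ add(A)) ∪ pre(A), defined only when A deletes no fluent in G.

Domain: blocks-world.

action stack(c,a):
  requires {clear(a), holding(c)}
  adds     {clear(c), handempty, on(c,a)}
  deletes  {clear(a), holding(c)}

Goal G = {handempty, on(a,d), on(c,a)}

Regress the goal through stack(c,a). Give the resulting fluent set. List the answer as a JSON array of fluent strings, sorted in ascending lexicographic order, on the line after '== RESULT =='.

Compute (G \ add) ∪ pre:
  G ∩ del = {}  (empty — regression defined)
  G \ add = {handempty, on(a,d), on(c,a)} \ {clear(c), handempty, on(c,a)} = {on(a,d)}
  ∪ pre   = {on(a,d)} ∪ {clear(a), holding(c)}
          = {clear(a), holding(c), on(a,d)}

== RESULT ==
["clear(a)", "holding(c)", "on(a,d)"]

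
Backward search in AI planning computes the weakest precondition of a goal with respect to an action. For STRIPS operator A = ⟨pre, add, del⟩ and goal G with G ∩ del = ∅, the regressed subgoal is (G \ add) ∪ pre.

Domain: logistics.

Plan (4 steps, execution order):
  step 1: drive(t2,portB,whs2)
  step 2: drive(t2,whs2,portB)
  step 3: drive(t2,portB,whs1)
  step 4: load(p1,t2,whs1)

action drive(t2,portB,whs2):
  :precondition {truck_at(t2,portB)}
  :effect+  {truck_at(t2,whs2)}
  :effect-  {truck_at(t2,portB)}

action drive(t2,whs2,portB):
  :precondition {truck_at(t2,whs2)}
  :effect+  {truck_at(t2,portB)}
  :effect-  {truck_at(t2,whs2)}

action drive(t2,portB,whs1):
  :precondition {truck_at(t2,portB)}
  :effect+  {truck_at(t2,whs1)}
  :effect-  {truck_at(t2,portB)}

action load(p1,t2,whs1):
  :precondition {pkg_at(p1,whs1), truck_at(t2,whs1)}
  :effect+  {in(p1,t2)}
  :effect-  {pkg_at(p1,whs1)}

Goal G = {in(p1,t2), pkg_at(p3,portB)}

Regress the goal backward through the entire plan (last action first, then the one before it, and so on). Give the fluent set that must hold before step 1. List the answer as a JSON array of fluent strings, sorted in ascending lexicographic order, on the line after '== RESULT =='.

Regress step by step:
  through step 4 (load(p1,t2,whs1)): drop {in(p1,t2)}, keep {pkg_at(p3,portB)}, require {pkg_at(p1,whs1), truck_at(t2,whs1)}
    → {pkg_at(p1,whs1), pkg_at(p3,portB), truck_at(t2,whs1)}
  through step 3 (drive(t2,portB,whs1)): drop {truck_at(t2,whs1)}, keep {pkg_at(p1,whs1), pkg_at(p3,portB)}, require {truck_at(t2,portB)}
    → {pkg_at(p1,whs1), pkg_at(p3,portB), truck_at(t2,portB)}
  through step 2 (drive(t2,whs2,portB)): drop {truck_at(t2,portB)}, keep {pkg_at(p1,whs1), pkg_at(p3,portB)}, require {truck_at(t2,whs2)}
    → {pkg_at(p1,whs1), pkg_at(p3,portB), truck_at(t2,whs2)}
  through step 1 (drive(t2,portB,whs2)): drop {truck_at(t2,whs2)}, keep {pkg_at(p1,whs1), pkg_at(p3,portB)}, require {truck_at(t2,portB)}
    → {pkg_at(p1,whs1), pkg_at(p3,portB), truck_at(t2,portB)}

== RESULT ==
["pkg_at(p1,whs1)", "pkg_at(p3,portB)", "truck_at(t2,portB)"]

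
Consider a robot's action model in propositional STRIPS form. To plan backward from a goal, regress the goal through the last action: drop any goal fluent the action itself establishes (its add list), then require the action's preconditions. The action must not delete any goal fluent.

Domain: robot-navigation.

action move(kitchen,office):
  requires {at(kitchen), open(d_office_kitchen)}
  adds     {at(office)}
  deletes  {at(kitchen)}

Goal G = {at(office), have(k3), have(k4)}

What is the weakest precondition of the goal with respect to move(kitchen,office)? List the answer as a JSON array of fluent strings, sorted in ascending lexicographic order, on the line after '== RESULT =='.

Compute (G \ add) ∪ pre:
  G ∩ del = {}  (empty — regression defined)
  G \ add = {at(office), have(k3), have(k4)} \ {at(office)} = {have(k3), have(k4)}
  ∪ pre   = {have(k3), have(k4)} ∪ {at(kitchen), open(d_office_kitchen)}
          = {at(kitchen), have(k3), have(k4), open(d_office_kitchen)}

== RESULT ==
["at(kitchen)", "have(k3)", "have(k4)", "open(d_office_kitchen)"]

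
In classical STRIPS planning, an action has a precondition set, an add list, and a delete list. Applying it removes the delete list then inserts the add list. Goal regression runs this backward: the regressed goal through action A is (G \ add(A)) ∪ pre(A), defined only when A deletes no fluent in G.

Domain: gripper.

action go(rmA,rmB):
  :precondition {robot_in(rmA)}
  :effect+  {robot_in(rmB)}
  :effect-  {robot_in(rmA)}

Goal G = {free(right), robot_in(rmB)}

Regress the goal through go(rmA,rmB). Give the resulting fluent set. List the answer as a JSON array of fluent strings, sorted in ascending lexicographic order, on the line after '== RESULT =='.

Compute (G \ add) ∪ pre:
  G ∩ del = {}  (empty — regression defined)
  G \ add = {free(right), robot_in(rmB)} \ {robot_in(rmB)} = {free(right)}
  ∪ pre   = {free(right)} ∪ {robot_in(rmA)}
          = {free(right), robot_in(rmA)}

== RESULT ==
["free(right)", "robot_in(rmA)"]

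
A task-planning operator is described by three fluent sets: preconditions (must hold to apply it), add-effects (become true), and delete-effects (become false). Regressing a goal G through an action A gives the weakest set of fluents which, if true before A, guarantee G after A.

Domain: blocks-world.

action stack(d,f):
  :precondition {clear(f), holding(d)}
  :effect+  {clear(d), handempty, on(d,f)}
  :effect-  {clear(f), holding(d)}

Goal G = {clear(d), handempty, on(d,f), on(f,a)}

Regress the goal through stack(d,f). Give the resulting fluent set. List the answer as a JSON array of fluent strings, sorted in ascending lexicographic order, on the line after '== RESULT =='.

Compute (G \ add) ∪ pre:
  G ∩ del = {}  (empty — regression defined)
  G \ add = {clear(d), handempty, on(d,f), on(f,a)} \ {clear(d), handempty, on(d,f)} = {on(f,a)}
  ∪ pre   = {on(f,a)} ∪ {clear(f), holding(d)}
          = {clear(f), holding(d), on(f,a)}

== RESULT ==
["clear(f)", "holding(d)", "on(f,a)"]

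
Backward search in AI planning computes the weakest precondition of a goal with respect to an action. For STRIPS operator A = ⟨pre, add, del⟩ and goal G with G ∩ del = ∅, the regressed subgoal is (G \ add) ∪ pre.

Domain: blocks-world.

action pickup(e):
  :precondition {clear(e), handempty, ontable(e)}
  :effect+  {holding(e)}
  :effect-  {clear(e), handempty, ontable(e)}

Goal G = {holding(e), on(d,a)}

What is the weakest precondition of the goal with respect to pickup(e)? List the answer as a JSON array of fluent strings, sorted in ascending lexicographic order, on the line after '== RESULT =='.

Regress:
  G ∩ del = {}  (empty — regression defined)
  G \ add = {holding(e), on(d,a)} \ {holding(e)} = {on(d,a)}
  ∪ pre   = {on(d,a)} ∪ {clear(e), handempty, ontable(e)}
          = {clear(e), handempty, on(d,a), ontable(e)}

== RESULT ==
["clear(e)", "handempty", "on(d,a)", "ontable(e)"]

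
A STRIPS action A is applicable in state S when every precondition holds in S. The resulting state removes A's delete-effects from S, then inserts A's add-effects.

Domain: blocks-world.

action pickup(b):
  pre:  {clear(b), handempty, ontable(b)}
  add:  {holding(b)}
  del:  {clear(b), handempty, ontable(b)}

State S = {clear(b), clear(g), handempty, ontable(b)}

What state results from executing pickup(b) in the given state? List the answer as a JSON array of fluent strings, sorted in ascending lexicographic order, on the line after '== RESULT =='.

Progress:
  pre ⊆ S: {clear(b), handempty, ontable(b)} ⊆ S  — applicable
  S \ del = {clear(g)}
  ∪ add   = {clear(g), holding(b)}

== RESULT ==
["clear(g)", "holding(b)"]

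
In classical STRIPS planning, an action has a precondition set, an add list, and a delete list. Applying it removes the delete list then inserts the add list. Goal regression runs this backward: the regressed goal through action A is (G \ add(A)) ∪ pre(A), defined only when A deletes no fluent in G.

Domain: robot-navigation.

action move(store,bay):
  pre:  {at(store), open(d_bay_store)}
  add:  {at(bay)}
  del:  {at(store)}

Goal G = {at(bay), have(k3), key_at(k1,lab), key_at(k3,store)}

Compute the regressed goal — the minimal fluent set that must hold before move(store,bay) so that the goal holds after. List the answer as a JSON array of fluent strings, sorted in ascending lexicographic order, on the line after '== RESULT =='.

Compute (G \ add) ∪ pre:
  G ∩ del = {}  (empty — regression defined)
  G \ add = {at(bay), have(k3), key_at(k1,lab), key_at(k3,store)} \ {at(bay)} = {have(k3), key_at(k1,lab), key_at(k3,store)}
  ∪ pre   = {have(k3), key_at(k1,lab), key_at(k3,store)} ∪ {at(store), open(d_bay_store)}
          = {at(store), have(k3), key_at(k1,lab), key_at(k3,store), open(d_bay_store)}

== RESULT ==
["at(store)", "have(k3)", "key_at(k1,lab)", "key_at(k3,store)", "open(d_bay_store)"]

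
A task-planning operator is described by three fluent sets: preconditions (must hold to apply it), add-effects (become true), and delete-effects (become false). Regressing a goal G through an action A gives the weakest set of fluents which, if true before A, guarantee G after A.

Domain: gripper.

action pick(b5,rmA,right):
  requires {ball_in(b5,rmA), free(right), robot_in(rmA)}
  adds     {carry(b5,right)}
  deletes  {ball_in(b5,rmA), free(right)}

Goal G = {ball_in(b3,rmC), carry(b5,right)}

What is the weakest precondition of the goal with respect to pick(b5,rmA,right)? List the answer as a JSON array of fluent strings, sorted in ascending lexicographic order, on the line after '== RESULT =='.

Compute (G \ add) ∪ pre:
  G ∩ del = {}  (empty — regression defined)
  G \ add = {ball_in(b3,rmC), carry(b5,right)} \ {carry(b5,right)} = {ball_in(b3,rmC)}
  ∪ pre   = {ball_in(b3,rmC)} ∪ {ball_in(b5,rmA), free(right), robot_in(rmA)}
          = {ball_in(b3,rmC), ball_in(b5,rmA), free(right), robot_in(rmA)}

== RESULT ==
["ball_in(b3,rmC)", "ball_in(b5,rmA)", "free(right)", "robot_in(rmA)"]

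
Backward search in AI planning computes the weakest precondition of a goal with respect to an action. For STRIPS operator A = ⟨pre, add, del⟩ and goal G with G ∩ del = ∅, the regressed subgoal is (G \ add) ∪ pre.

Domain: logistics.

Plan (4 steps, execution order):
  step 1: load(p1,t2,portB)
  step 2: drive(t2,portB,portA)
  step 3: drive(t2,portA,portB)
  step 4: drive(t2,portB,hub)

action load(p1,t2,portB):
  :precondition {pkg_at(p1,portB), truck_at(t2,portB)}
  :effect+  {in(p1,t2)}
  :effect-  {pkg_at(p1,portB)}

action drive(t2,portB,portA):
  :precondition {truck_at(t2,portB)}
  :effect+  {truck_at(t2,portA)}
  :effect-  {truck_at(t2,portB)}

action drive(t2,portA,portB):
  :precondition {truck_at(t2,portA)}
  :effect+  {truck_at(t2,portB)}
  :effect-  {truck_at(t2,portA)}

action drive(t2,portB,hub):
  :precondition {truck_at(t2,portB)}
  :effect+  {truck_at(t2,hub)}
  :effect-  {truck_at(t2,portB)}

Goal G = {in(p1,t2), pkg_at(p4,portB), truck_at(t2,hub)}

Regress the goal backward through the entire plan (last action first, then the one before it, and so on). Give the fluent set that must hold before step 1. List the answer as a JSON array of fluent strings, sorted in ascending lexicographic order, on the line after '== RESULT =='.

Work backward from the goal:
  through step 4 (drive(t2,portB,hub)): drop {truck_at(t2,hub)}, keep {in(p1,t2), pkg_at(p4,portB)}, require {truck_at(t2,portB)}
    → {in(p1,t2), pkg_at(p4,portB), truck_at(t2,portB)}
  through step 3 (drive(t2,portA,portB)): drop {truck_at(t2,portB)}, keep {in(p1,t2), pkg_at(p4,portB)}, require {truck_at(t2,portA)}
    → {in(p1,t2), pkg_at(p4,portB), truck_at(t2,portA)}
  through step 2 (drive(t2,portB,portA)): drop {truck_at(t2,portA)}, keep {in(p1,t2), pkg_at(p4,portB)}, require {truck_at(t2,portB)}
    → {in(p1,t2), pkg_at(p4,portB), truck_at(t2,portB)}
  through step 1 (load(p1,t2,portB)): drop {in(p1,t2)}, keep {pkg_at(p4,portB), truck_at(t2,portB)}, require {pkg_at(p1,portB), truck_at(t2,portB)}
    → {pkg_at(p1,portB), pkg_at(p4,portB), truck_at(t2,portB)}

== RESULT ==
["pkg_at(p1,portB)", "pkg_at(p4,portB)", "truck_at(t2,portB)"]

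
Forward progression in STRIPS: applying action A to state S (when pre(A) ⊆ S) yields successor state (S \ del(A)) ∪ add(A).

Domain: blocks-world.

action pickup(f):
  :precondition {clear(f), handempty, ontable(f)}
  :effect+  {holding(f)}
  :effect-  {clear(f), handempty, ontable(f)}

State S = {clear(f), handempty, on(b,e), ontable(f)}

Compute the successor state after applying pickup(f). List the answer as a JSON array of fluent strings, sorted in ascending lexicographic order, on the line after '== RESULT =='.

Compute (S \ del) ∪ add:
  pre ⊆ S: {clear(f), handempty, ontable(f)} ⊆ S  — applicable
  S \ del = {on(b,e)}
  ∪ add   = {holding(f), on(b,e)}

== RESULT ==
["holding(f)", "on(b,e)"]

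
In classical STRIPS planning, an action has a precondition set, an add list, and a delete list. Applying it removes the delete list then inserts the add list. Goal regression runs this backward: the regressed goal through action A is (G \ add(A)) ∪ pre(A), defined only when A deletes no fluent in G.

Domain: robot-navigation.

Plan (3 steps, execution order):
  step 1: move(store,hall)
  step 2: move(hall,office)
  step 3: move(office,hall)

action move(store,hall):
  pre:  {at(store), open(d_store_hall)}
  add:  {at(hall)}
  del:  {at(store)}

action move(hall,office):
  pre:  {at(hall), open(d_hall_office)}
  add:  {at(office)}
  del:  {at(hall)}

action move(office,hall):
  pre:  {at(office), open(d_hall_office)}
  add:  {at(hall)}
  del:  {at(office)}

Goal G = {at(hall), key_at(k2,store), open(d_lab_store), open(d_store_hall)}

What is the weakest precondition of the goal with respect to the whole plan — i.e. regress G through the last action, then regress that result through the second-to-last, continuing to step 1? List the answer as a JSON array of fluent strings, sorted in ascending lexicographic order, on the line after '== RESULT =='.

Work backward from the goal:
  through step 3 (move(office,hall)): drop {at(hall)}, keep {key_at(k2,store), open(d_lab_store), open(d_store_hall)}, require {at(office), open(d_hall_office)}
    → {at(office), key_at(k2,store), open(d_hall_office), open(d_lab_store), open(d_store_hall)}
  through step 2 (move(hall,office)): drop {at(office)}, keep {key_at(k2,store), open(d_hall_office), open(d_lab_store), open(d_store_hall)}, require {at(hall), open(d_hall_office)}
    → {at(hall), key_at(k2,store), open(d_hall_office), open(d_lab_store), open(d_store_hall)}
  through step 1 (move(store,hall)): drop {at(hall)}, keep {key_at(k2,store), open(d_hall_office), open(d_lab_store), open(d_store_hall)}, require {at(store), open(d_store_hall)}
    → {at(store), key_at(k2,store), open(d_hall_office), open(d_lab_store), open(d_store_hall)}

== RESULT ==
["at(store)", "key_at(k2,store)", "open(d_hall_office)", "open(d_lab_store)", "open(d_store_hall)"]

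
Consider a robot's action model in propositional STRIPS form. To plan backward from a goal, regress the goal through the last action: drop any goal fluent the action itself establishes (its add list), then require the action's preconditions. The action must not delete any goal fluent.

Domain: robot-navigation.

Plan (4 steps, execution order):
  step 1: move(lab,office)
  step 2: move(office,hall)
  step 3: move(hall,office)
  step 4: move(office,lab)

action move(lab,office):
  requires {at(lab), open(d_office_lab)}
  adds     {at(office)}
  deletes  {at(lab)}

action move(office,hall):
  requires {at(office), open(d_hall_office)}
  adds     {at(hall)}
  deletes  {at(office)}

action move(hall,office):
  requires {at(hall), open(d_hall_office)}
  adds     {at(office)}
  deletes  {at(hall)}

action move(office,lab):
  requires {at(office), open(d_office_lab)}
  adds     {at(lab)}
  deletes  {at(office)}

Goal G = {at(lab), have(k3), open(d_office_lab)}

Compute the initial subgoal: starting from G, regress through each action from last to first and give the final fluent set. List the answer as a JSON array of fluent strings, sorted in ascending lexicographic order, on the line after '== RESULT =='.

Work backward from the goal:
  through step 4 (move(office,lab)): drop {at(lab)}, keep {have(k3), open(d_office_lab)}, require {at(office), open(d_office_lab)}
    → {at(office), have(k3), open(d_office_lab)}
  through step 3 (move(hall,office)): drop {at(office)}, keep {have(k3), open(d_office_lab)}, require {at(hall), open(d_hall_office)}
    → {at(hall), have(k3), open(d_hall_office), open(d_office_lab)}
  through step 2 (move(office,hall)): drop {at(hall)}, keep {have(k3), open(d_hall_office), open(d_office_lab)}, require {at(office), open(d_hall_office)}
    → {at(office), have(k3), open(d_hall_office), open(d_office_lab)}
  through step 1 (move(lab,office)): drop {at(office)}, keep {have(k3), open(d_hall_office), open(d_office_lab)}, require {at(lab), open(d_office_lab)}
    → {at(lab), have(k3), open(d_hall_office), open(d_office_lab)}

== RESULT ==
["at(lab)", "have(k3)", "open(d_hall_office)", "open(d_office_lab)"]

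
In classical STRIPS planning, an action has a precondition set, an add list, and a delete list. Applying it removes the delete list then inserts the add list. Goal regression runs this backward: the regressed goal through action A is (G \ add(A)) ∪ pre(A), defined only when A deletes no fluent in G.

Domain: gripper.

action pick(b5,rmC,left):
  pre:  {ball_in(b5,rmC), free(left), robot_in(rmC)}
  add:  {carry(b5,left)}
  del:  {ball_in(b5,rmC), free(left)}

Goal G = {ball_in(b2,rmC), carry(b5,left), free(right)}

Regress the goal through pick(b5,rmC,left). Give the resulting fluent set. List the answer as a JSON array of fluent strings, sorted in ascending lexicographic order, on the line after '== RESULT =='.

Compute (G \ add) ∪ pre:
  G ∩ del = {}  (empty — regression defined)
  G \ add = {ball_in(b2,rmC), carry(b5,left), free(right)} \ {carry(b5,left)} = {ball_in(b2,rmC), free(right)}
  ∪ pre   = {ball_in(b2,rmC), free(right)} ∪ {ball_in(b5,rmC), free(left), robot_in(rmC)}
          = {ball_in(b2,rmC), ball_in(b5,rmC), free(left), free(right), robot_in(rmC)}

== RESULT ==
["ball_in(b2,rmC)", "ball_in(b5,rmC)", "free(left)", "free(right)", "robot_in(rmC)"]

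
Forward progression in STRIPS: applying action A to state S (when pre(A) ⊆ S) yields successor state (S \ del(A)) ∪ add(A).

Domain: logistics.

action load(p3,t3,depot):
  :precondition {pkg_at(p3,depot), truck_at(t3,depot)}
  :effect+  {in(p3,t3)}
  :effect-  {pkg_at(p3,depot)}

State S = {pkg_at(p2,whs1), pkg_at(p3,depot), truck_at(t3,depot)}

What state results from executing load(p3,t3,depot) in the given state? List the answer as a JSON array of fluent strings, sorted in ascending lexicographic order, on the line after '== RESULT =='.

Compute (S \ del) ∪ add:
  pre ⊆ S: {pkg_at(p3,depot), truck_at(t3,depot)} ⊆ S  — applicable
  S \ del = {pkg_at(p2,whs1), truck_at(t3,depot)}
  ∪ add   = {in(p3,t3), pkg_at(p2,whs1), truck_at(t3,depot)}

== RESULT ==
["in(p3,t3)", "pkg_at(p2,whs1)", "truck_at(t3,depot)"]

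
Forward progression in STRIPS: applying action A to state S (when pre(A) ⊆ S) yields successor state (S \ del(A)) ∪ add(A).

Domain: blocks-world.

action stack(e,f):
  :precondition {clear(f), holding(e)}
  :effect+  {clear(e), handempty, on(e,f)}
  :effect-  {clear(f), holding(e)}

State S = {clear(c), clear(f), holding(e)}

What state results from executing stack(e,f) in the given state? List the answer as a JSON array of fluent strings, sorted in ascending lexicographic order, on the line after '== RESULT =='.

Compute (S \ del) ∪ add:
  pre ⊆ S: {clear(f), holding(e)} ⊆ S  — applicable
  S \ del = {clear(c)}
  ∪ add   = {clear(c), clear(e), handempty, on(e,f)}

== RESULT ==
["clear(c)", "clear(e)", "handempty", "on(e,f)"]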